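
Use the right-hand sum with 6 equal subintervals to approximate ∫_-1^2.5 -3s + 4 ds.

Δs = (2.5 − (-1))/6 = 7/12.
Right endpoints: -5/12, 1/6, 0.75, 4/3, 23/12, 2.5.
f(-5/12) = 5.25, f(1/6) = 3.5, f(0.75) = 1.75, f(4/3) = 0, f(23/12) = -1.75, f(2.5) = -3.5.
Sum = Δs · [f(-5/12) + f(1/6) + f(0.75) + ...].
Sum = 3.0625.

3.0625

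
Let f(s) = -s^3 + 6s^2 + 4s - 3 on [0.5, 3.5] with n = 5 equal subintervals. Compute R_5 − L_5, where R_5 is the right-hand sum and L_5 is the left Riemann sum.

R_5 = 75.375.
L_5 = 50.625.
R_5 − L_5 = 24.75.

24.75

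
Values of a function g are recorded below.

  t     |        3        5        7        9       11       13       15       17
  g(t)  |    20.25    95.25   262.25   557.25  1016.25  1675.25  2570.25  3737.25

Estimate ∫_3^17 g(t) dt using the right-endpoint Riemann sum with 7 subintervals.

19827.5

Δt = 2.
Sum = 2·[95.25 + 262.25 + 557.25 + 1016.25 + 1675.25 + 2570.25 + 3737.25] = 19827.5.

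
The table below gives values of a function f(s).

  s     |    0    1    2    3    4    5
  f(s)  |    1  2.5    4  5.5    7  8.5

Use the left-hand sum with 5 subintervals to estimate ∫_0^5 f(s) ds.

20

Δs = 1.
Sum = 1·[1 + 2.5 + 4 + 5.5 + 7] = 20.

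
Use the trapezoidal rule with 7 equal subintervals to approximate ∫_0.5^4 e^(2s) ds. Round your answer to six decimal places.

1611.192994

Δs = (4 − 0.5)/7 = 0.5.
f(0.5) ≈ 2.718282, f(1) ≈ 7.389056, f(1.5) ≈ 20.085537, f(2) ≈ 54.598150, f(2.5) ≈ 148.413159, f(3) ≈ 403.428793, f(3.5) ≈ 1096.633158, f(4) ≈ 2980.957987.
T_7 = (Δs/2)·[f(s_0) + 2f(s_1) + ... + 2f(s_{6}) + f(s_7)].
Sum ≈ 1611.192994.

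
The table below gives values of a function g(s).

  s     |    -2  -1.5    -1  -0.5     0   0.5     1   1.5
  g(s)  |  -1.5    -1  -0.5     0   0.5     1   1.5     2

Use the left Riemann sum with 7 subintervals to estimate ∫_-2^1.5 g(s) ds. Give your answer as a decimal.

Δs = 0.5.
Sum = 0.5·[(-1.5) + (-1) + (-0.5) + 0 + 0.5 + 1 + 1.5] = 0.

0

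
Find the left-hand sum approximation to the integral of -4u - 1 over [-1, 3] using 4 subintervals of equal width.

Δu = (3 − (-1))/4 = 1.
Left endpoints: -1, 0, 1, 2.
f(-1) = 3, f(0) = -1, f(1) = -5, f(2) = -9.
Sum = Δu · [f(-1) + f(0) + f(1) + f(2)].
Sum = -12.

-12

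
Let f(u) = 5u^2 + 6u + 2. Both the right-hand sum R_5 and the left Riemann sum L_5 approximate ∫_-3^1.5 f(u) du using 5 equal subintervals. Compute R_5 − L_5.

-6.075

R_5 = 39.375.
L_5 = 45.45.
R_5 − L_5 = -6.075.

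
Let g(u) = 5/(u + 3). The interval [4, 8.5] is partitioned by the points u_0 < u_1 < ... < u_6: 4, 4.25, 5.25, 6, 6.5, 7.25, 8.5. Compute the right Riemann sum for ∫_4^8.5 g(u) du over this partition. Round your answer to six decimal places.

Subinterval widths: 0.25, 1, 0.75, 0.5, 0.75, 1.25.
Right endpoints: 4.25, 5.25, 6, 6.5, 7.25, 8.5.
g(4.25) = 20/29, g(5.25) = 20/33, g(6) = 5/9, g(6.5) = 10/19, g(7.25) = 20/41, g(8.5) = 10/23.
Sum = Σ Δu_i · g(u_i).
Sum ≈ 2.367631.

2.367631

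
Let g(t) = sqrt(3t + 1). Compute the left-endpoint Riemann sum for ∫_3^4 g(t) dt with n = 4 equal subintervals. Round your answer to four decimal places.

3.3330

Δt = (4 − 3)/4 = 0.25.
Left endpoints: 3, 3.25, 3.5, 3.75.
g(3) ≈ 3.1623, g(3.25) ≈ 3.2787, g(3.5) ≈ 3.3912, g(3.75) ≈ 3.5000.
Sum = Δt · [g(3) + g(3.25) + g(3.5) + g(3.75)].
Sum ≈ 3.3330.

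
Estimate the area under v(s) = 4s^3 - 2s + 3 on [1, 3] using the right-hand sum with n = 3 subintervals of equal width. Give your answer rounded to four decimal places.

Δs = (3 − 1)/3 = 2/3.
Right endpoints: 5/3, 7/3, 3.
v(5/3) = 491/27, v(7/3) = 1327/27, v(3) = 105.
Sum = Δs · [v(5/3) + v(7/3) + v(3)].
Sum ≈ 114.8889.

114.8889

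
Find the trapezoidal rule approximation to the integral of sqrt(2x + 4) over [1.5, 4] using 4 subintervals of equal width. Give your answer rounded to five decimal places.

Δx = (4 − 1.5)/4 = 0.625.
f(1.5) ≈ 2.64575, f(2.125) ≈ 2.87228, f(2.75) ≈ 3.08221, f(3.375) ≈ 3.27872, f(4) ≈ 3.46410.
T_4 = (Δx/2)·[f(x_0) + 2f(x_1) + 2f(x_2) + 2f(x_3) + f(x_4)].
Sum ≈ 7.68008.

7.68008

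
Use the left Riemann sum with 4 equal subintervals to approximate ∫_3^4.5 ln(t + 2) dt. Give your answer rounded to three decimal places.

2.570

Δt = (4.5 − 3)/4 = 0.375.
Left endpoints: 3, 3.375, 3.75, 4.125.
f(3) ≈ 1.609, f(3.375) ≈ 1.682, f(3.75) ≈ 1.749, f(4.125) ≈ 1.812.
Sum = Δt · [f(3) + f(3.375) + f(3.75) + f(4.125)].
Sum ≈ 2.570.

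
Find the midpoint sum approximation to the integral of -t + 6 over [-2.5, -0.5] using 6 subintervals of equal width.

15

Δt = (-0.5 − (-2.5))/6 = 1/3.
Midpoints: -7/3, -2, -5/3, -4/3, -1, -2/3.
f(-7/3) = 25/3, f(-2) = 8, f(-5/3) = 23/3, f(-4/3) = 22/3, f(-1) = 7, f(-2/3) = 20/3.
Sum = Δt · [f(-7/3) + f(-2) + f(-5/3) + ...].
Sum = 15.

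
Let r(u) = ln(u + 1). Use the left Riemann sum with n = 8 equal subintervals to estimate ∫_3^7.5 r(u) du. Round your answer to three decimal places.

Δu = (7.5 − 3)/8 = 0.5625.
Left endpoints: 3, 3.5625, 4.125, 4.6875, 5.25, 5.8125, 6.375, 6.9375.
r(3) ≈ 1.386, r(3.5625) ≈ 1.518, r(4.125) ≈ 1.634, r(4.6875) ≈ 1.738, r(5.25) ≈ 1.833, r(5.8125) ≈ 1.919, r(6.375) ≈ 1.998, r(6.9375) ≈ 2.072.
Sum = Δu · [r(3) + r(3.5625) + r(4.125) + ...].
Sum ≈ 7.930.

7.930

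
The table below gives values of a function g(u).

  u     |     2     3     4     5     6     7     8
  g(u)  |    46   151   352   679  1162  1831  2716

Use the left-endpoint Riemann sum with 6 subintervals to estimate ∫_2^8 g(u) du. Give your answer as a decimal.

4221

Δu = 1.
Sum = 1·[46 + 151 + 352 + 679 + 1162 + 1831] = 4221.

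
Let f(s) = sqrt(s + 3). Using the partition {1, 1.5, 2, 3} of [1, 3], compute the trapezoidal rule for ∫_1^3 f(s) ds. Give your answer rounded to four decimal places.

4.4625

Subinterval widths: 0.5, 0.5, 1.
f(1) ≈ 2.0000, f(1.5) ≈ 2.1213, f(2) ≈ 2.2361, f(3) ≈ 2.4495.
On each subinterval the trapezoid contributes (Δs_i/2)·[f(s_{i-1}) + f(s_i)].
Sum ≈ 4.4625.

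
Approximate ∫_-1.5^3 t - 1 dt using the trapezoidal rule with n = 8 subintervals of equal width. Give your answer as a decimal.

-1.125

Δt = (3 − (-1.5))/8 = 0.5625.
f(-1.5) = -2.5, f(-0.9375) = -1.9375, f(-0.375) = -1.375, f(0.1875) = -0.8125, f(0.75) = -0.25, f(1.3125) = 0.3125, f(1.875) = 0.875, f(2.4375) = 1.4375, f(3) = 2.
T_8 = (Δt/2)·[f(t_0) + 2f(t_1) + ... + 2f(t_{7}) + f(t_8)].
Sum = -1.125.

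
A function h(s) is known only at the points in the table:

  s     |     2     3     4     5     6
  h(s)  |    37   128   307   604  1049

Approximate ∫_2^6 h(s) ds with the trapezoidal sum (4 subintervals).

1582

Δs = 1.
T_4 = (1/2)·[37 + 2·128 + 2·307 + 2·604 + 1049] = 1582.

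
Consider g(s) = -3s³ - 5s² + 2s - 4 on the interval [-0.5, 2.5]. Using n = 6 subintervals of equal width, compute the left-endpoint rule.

-45.4375

Δs = (2.5 − (-0.5))/6 = 0.5.
Left endpoints: -0.5, 0, 0.5, 1, 1.5, 2.
g(-0.5) = -5.875, g(0) = -4, g(0.5) = -4.625, g(1) = -10, g(1.5) = -22.375, g(2) = -44.
Sum = Δs · [g(-0.5) + g(0) + g(0.5) + ...].
Sum = -45.4375.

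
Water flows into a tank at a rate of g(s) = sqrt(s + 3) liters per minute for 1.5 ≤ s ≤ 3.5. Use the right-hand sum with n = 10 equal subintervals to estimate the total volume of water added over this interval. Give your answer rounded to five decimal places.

Δs = (3.5 − 1.5)/10 = 0.2.
Right endpoints: 1.7, 1.9, 2.1, 2.3, 2.5, 2.7, 2.9, 3.1, 3.3, 3.5.
g(1.7) ≈ 2.16795, g(1.9) ≈ 2.21359, g(2.1) ≈ 2.25832, g(2.3) ≈ 2.30217, g(2.5) ≈ 2.34521, g(2.7) ≈ 2.38747, g(2.9) ≈ 2.42899, g(3.1) ≈ 2.46982, g(3.3) ≈ 2.50998, g(3.5) ≈ 2.54951.
Sum = Δs · [g(1.7) + g(1.9) + g(2.1) + ...].
Sum ≈ 4.72660.

4.72660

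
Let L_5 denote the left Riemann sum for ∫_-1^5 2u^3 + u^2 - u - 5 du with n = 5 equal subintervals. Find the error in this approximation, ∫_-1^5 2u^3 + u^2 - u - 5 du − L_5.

Exact integral: ∫_-1^5 f(u) du = 312.
L_5 = 168.72.
Error = 312 − 168.72 = 143.28.

143.28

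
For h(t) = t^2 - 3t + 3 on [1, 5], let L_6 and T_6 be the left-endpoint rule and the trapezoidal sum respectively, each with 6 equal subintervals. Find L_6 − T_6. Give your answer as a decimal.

L_6 ≈ 13.629630.
T_6 ≈ 17.629630.
L_6 − T_6 = -4.

-4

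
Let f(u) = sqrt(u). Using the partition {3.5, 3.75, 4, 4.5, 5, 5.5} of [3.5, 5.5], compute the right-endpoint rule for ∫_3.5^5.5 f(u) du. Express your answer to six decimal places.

4.335421

Subinterval widths: 0.25, 0.25, 0.5, 0.5, 0.5.
Right endpoints: 3.75, 4, 4.5, 5, 5.5.
f(3.75) ≈ 1.936492, f(4) ≈ 2.000000, f(4.5) ≈ 2.121320, f(5) ≈ 2.236068, f(5.5) ≈ 2.345208.
Sum = Σ Δu_i · f(u_i).
Sum ≈ 4.335421.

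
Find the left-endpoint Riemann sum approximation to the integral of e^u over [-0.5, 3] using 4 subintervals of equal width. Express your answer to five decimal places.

Δu = (3 − (-0.5))/4 = 0.875.
Left endpoints: -0.5, 0.375, 1.25, 2.125.
f(-0.5) ≈ 0.60653, f(0.375) ≈ 1.45499, f(1.25) ≈ 3.49034, f(2.125) ≈ 8.37290.
Sum = Δu · [f(-0.5) + f(0.375) + f(1.25) + f(2.125)].
Sum ≈ 12.18417.

12.18417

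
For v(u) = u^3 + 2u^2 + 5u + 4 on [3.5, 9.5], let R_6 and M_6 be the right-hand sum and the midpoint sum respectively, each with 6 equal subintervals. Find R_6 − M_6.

532.5

R_6 = 3282.5.
M_6 = 2750.
R_6 − M_6 = 532.5.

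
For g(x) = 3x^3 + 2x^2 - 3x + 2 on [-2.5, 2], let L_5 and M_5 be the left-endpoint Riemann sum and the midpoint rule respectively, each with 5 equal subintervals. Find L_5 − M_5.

-24.0215625

L_5 = -13.1175.
M_5 = 10.9040625.
L_5 − M_5 = -24.0215625.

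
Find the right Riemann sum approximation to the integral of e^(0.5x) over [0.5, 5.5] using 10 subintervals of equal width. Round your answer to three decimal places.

32.456

Δx = (5.5 − 0.5)/10 = 0.5.
Right endpoints: 1, 1.5, 2, 2.5, 3, 3.5, 4, 4.5, 5, 5.5.
f(1) ≈ 1.649, f(1.5) ≈ 2.117, f(2) ≈ 2.718, f(2.5) ≈ 3.490, f(3) ≈ 4.482, f(3.5) ≈ 5.755, f(4) ≈ 7.389, f(4.5) ≈ 9.488, f(5) ≈ 12.182, f(5.5) ≈ 15.643.
Sum = Δx · [f(1) + f(1.5) + f(2) + ...].
Sum ≈ 32.456.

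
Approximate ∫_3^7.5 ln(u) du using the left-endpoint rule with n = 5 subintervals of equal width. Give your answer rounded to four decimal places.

Δu = (7.5 − 3)/5 = 0.9.
Left endpoints: 3, 3.9, 4.8, 5.7, 6.6.
f(3) ≈ 1.0986, f(3.9) ≈ 1.3610, f(4.8) ≈ 1.5686, f(5.7) ≈ 1.7405, f(6.6) ≈ 1.8871.
Sum = Δu · [f(3) + f(3.9) + f(4.8) + f(5.7) + f(6.6)].
Sum ≈ 6.8902.

6.8902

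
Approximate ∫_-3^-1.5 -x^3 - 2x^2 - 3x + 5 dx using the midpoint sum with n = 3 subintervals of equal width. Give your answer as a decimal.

Δx = (-1.5 − (-3))/3 = 0.5.
Midpoints: -2.75, -2.25, -1.75.
f(-2.75) = 18.921875, f(-2.25) = 13.015625, f(-1.75) = 9.484375.
Sum = Δx · [f(-2.75) + f(-2.25) + f(-1.75)].
Sum = 20.7109375.

20.7109375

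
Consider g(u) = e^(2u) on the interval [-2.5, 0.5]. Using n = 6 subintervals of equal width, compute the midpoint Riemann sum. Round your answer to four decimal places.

1.3009

Δu = (0.5 − (-2.5))/6 = 0.5.
Midpoints: -2.25, -1.75, -1.25, -0.75, -0.25, 0.25.
g(-2.25) ≈ 0.0111, g(-1.75) ≈ 0.0302, g(-1.25) ≈ 0.0821, g(-0.75) ≈ 0.2231, g(-0.25) ≈ 0.6065, g(0.25) ≈ 1.6487.
Sum = Δu · [g(-2.25) + g(-1.75) + g(-1.25) + ...].
Sum ≈ 1.3009.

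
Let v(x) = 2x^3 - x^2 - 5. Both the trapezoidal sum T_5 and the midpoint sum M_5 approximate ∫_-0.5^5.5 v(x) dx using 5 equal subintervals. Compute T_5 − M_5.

30.24

T_5 = 392.16.
M_5 = 361.92.
T_5 − M_5 = 30.24.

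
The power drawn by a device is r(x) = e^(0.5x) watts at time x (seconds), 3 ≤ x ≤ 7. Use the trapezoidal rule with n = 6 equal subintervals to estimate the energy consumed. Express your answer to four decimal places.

Δx = (7 − 3)/6 = 2/3.
r(3) ≈ 4.4817, r(11/3) ≈ 6.2547, r(13/3) ≈ 8.7291, r(5) ≈ 12.1825, r(17/3) ≈ 17.0020, r(19/3) ≈ 23.7283, r(7) ≈ 33.1155.
T_6 = (Δx/2)·[r(x_0) + 2r(x_1) + ... + 2r(x_{5}) + r(x_6)].
Sum ≈ 57.7968.

57.7968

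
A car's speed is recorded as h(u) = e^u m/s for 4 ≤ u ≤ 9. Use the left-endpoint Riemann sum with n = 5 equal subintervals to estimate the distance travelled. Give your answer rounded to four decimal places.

Δu = (9 − 4)/5 = 1.
Left endpoints: 4, 5, 6, 7, 8.
h(4) ≈ 54.5982, h(5) ≈ 148.4132, h(6) ≈ 403.4288, h(7) ≈ 1096.6332, h(8) ≈ 2980.9580.
Sum = Δu · [h(4) + h(5) + h(6) + h(7) + h(8)].
Sum ≈ 4684.0312.

4684.0312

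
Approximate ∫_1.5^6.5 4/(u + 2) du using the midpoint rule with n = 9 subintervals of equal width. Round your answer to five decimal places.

3.54574

Δu = (6.5 − 1.5)/9 = 5/9.
Midpoints: 16/9, 7/3, 26/9, 31/9, 4, 41/9, 46/9, 17/3, 56/9.
f(16/9) = 18/17, f(7/3) = 12/13, f(26/9) = 9/11, f(31/9) = 36/49, f(4) = 2/3, f(41/9) = 36/59, f(46/9) = 0.5625, f(17/3) = 12/23, f(56/9) = 18/37.
Sum = Δu · [f(16/9) + f(7/3) + f(26/9) + ...].
Sum ≈ 3.54574.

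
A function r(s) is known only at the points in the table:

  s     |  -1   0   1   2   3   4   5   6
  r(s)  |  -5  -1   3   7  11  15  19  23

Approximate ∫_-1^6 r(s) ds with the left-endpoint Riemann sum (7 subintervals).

49

Δs = 1.
Sum = 1·[(-5) + (-1) + 3 + 7 + 11 + 15 + 19] = 49.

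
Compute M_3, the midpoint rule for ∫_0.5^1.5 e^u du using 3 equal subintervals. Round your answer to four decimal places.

2.8199

Δu = (1.5 − 0.5)/3 = 1/3.
Midpoints: 2/3, 1, 4/3.
f(2/3) ≈ 1.9477, f(1) ≈ 2.7183, f(4/3) ≈ 3.7937.
Sum = Δu · [f(2/3) + f(1) + f(4/3)].
Sum ≈ 2.8199.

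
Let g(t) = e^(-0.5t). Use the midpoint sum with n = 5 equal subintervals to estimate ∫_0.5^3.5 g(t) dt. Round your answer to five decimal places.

1.20553

Δt = (3.5 − 0.5)/5 = 0.6.
Midpoints: 0.8, 1.4, 2, 2.6, 3.2.
g(0.8) ≈ 0.67032, g(1.4) ≈ 0.49659, g(2) ≈ 0.36788, g(2.6) ≈ 0.27253, g(3.2) ≈ 0.20190.
Sum = Δt · [g(0.8) + g(1.4) + g(2) + g(2.6) + g(3.2)].
Sum ≈ 1.20553.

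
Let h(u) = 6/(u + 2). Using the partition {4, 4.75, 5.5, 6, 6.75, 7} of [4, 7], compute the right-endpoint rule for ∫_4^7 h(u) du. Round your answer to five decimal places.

2.32262

Subinterval widths: 0.75, 0.75, 0.5, 0.75, 0.25.
Right endpoints: 4.75, 5.5, 6, 6.75, 7.
h(4.75) = 8/9, h(5.5) = 0.8, h(6) = 0.75, h(6.75) = 24/35, h(7) = 2/3.
Sum = Σ Δu_i · h(u_i).
Sum ≈ 2.32262.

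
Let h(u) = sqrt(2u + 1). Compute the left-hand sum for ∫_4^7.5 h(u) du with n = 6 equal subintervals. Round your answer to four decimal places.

Δu = (7.5 − 4)/6 = 7/12.
Left endpoints: 4, 55/12, 31/6, 5.75, 19/3, 83/12.
h(4) ≈ 3.0000, h(55/12) ≈ 3.1885, h(31/6) ≈ 3.3665, h(5.75) ≈ 3.5355, h(19/3) ≈ 3.6968, h(83/12) ≈ 3.8514.
Sum = Δu · [h(4) + h(55/12) + h(31/6) + ...].
Sum ≈ 12.0393.

12.0393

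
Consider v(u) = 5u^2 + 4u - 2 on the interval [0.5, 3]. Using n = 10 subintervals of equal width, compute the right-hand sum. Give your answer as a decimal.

Δu = (3 − 0.5)/10 = 0.25.
Right endpoints: 0.75, 1, 1.25, 1.5, 1.75, 2, 2.25, 2.5, 2.75, 3.
v(0.75) = 3.8125, v(1) = 7, v(1.25) = 10.8125, v(1.5) = 15.25, v(1.75) = 20.3125, v(2) = 26, v(2.25) = 32.3125, v(2.5) = 39.25, v(2.75) = 46.8125, v(3) = 55.
Sum = Δu · [v(0.75) + v(1) + v(1.25) + ...].
Sum = 64.140625.

64.140625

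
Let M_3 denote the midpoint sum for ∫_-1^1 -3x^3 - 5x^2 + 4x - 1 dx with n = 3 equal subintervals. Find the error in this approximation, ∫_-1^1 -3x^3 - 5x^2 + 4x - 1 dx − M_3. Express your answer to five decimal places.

-0.37037

Exact integral: ∫_-1^1 f(x) dx ≈ -5.3333333.
M_3 ≈ -4.9629630.
Error ≈ -5.3333333 − (-4.9629630) ≈ -0.37037.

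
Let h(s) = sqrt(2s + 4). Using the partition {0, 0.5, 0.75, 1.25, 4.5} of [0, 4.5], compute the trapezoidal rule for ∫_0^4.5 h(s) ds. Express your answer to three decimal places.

12.857

Subinterval widths: 0.5, 0.25, 0.5, 3.25.
h(0) ≈ 2.000, h(0.5) ≈ 2.236, h(0.75) ≈ 2.345, h(1.25) ≈ 2.550, h(4.5) ≈ 3.606.
On each subinterval the trapezoid contributes (Δs_i/2)·[h(s_{i-1}) + h(s_i)].
Sum ≈ 12.857.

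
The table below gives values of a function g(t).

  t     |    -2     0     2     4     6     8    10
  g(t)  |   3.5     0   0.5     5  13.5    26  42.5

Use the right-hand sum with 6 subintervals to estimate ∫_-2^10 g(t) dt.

175

Δt = 2.
Sum = 2·[0 + 0.5 + 5 + 13.5 + 26 + 42.5] = 175.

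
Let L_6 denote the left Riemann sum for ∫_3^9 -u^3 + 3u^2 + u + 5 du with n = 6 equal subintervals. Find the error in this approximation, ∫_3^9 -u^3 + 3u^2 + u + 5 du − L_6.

Exact integral: ∫_3^9 f(u) du = -852.
L_6 = -627.
Error = -852 − (-627) = -225.

-225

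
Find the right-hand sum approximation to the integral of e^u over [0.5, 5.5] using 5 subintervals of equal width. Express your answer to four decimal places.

Δu = (5.5 − 0.5)/5 = 1.
Right endpoints: 1.5, 2.5, 3.5, 4.5, 5.5.
f(1.5) ≈ 4.4817, f(2.5) ≈ 12.1825, f(3.5) ≈ 33.1155, f(4.5) ≈ 90.0171, f(5.5) ≈ 244.6919.
Sum = Δu · [f(1.5) + f(2.5) + f(3.5) + f(4.5) + f(5.5)].
Sum ≈ 384.4887.

384.4887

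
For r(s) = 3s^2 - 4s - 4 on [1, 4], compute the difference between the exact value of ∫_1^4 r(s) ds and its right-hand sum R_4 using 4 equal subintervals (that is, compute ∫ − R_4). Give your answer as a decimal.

-13.21875

Exact integral: ∫_1^4 r(s) ds = 21.
R_4 = 34.21875.
Error = 21 − 34.21875 = -13.21875.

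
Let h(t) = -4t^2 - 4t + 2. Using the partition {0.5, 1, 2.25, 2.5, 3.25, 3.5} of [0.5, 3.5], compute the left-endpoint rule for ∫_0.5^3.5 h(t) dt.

Subinterval widths: 0.5, 1.25, 0.25, 0.75, 0.25.
Left endpoints: 0.5, 1, 2.25, 2.5, 3.25.
h(0.5) = -1, h(1) = -6, h(2.25) = -27.25, h(2.5) = -33, h(3.25) = -53.25.
Sum = Σ Δt_i · h(t_i).
Sum = -52.875.

-52.875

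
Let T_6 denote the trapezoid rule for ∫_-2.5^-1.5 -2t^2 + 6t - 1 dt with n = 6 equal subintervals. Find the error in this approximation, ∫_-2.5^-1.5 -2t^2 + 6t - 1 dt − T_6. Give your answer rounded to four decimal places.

Exact integral: ∫_-2.5^-1.5 f(t) dt ≈ -21.166667.
T_6 ≈ -21.175926.
Error ≈ -21.166667 − (-21.175926) ≈ 0.0093.

0.0093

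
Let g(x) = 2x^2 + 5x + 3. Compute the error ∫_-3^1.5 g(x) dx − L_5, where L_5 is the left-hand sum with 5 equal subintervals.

Exact integral: ∫_-3^1.5 g(x) dx = 16.875.
L_5 = 14.04.
Error = 16.875 − 14.04 = 2.835.

2.835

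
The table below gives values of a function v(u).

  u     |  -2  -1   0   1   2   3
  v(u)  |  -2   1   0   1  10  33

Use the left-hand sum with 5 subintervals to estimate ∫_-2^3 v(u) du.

10

Δu = 1.
Sum = 1·[(-2) + 1 + 0 + 1 + 10] = 10.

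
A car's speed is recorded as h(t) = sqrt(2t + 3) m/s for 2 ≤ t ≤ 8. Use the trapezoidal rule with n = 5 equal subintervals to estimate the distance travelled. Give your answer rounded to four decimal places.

Δt = (8 − 2)/5 = 1.2.
h(2) ≈ 2.6458, h(3.2) ≈ 3.0659, h(4.4) ≈ 3.4351, h(5.6) ≈ 3.7683, h(6.8) ≈ 4.0743, h(8) ≈ 4.3589.
T_5 = (Δt/2)·[h(t_0) + 2h(t_1) + ... + 2h(t_{4}) + h(t_5)].
Sum ≈ 21.4152.

21.4152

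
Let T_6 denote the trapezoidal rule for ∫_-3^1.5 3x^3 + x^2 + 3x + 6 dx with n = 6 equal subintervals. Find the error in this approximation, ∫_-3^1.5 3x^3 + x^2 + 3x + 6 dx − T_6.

Exact integral: ∫_-3^1.5 f(x) dx = -29.953125.
T_6 = -32.37890625.
Error = -29.953125 − (-32.37890625) = 2.42578125.

2.42578125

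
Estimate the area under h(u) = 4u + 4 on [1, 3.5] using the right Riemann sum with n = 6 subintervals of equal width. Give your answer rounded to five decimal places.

34.58333

Δu = (3.5 − 1)/6 = 5/12.
Right endpoints: 17/12, 11/6, 2.25, 8/3, 37/12, 3.5.
h(17/12) = 29/3, h(11/6) = 34/3, h(2.25) = 13, h(8/3) = 44/3, h(37/12) = 49/3, h(3.5) = 18.
Sum = Δu · [h(17/12) + h(11/6) + h(2.25) + ...].
Sum ≈ 34.58333.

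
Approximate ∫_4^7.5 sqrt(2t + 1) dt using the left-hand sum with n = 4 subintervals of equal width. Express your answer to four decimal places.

11.8905

Δt = (7.5 − 4)/4 = 0.875.
Left endpoints: 4, 4.875, 5.75, 6.625.
f(4) ≈ 3.0000, f(4.875) ≈ 3.2787, f(5.75) ≈ 3.5355, f(6.625) ≈ 3.7749.
Sum = Δt · [f(4) + f(4.875) + f(5.75) + f(6.625)].
Sum ≈ 11.8905.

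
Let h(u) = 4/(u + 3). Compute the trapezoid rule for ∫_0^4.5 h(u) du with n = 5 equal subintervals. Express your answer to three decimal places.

3.690

Δu = (4.5 − 0)/5 = 0.9.
h(0) = 4/3, h(0.9) = 40/39, h(1.8) = 5/6, h(2.7) = 40/57, h(3.6) = 20/33, h(4.5) = 8/15.
T_5 = (Δu/2)·[h(u_0) + 2h(u_1) + ... + 2h(u_{4}) + h(u_5)].
Sum ≈ 3.690.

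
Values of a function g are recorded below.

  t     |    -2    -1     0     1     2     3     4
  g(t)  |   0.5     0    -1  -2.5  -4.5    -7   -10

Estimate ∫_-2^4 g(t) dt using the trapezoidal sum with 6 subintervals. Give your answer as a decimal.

Δt = 1.
T_6 = (1/2)·[0.5 + 2·0 + 2·(-1) + 2·(-2.5) + 2·(-4.5) + 2·(-7) + (-10)] = -19.75.

-19.75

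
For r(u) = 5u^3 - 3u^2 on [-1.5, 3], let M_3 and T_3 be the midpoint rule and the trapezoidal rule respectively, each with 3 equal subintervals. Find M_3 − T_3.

-20.8828125

M_3 = 57.5859375.
T_3 = 78.46875.
M_3 − T_3 = -20.8828125.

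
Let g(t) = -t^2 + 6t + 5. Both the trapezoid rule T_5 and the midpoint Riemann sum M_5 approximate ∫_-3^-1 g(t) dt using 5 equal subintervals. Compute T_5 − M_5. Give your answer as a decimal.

T_5 = -22.72.
M_5 = -22.64.
T_5 − M_5 = -0.08.

-0.08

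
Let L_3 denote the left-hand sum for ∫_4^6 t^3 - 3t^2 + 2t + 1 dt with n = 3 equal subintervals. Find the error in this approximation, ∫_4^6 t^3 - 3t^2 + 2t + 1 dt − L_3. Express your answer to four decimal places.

30.2222

Exact integral: ∫_4^6 f(t) dt = 130.
L_3 ≈ 99.777778.
Error ≈ 130 − 99.777778 ≈ 30.2222.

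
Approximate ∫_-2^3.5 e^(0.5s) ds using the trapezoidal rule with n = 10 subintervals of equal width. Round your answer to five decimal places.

Δs = (3.5 − (-2))/10 = 0.55.
f(-2) ≈ 0.36788, f(-1.45) ≈ 0.48432, f(-0.9) ≈ 0.63763, f(-0.35) ≈ 0.83946, f(0.2) ≈ 1.10517, f(0.75) ≈ 1.45499, f(1.3) ≈ 1.91554, f(1.85) ≈ 2.52187, f(2.4) ≈ 3.32012, f(2.95) ≈ 4.37104, f(3.5) ≈ 5.75460.
T_10 = (Δs/2)·[f(s_0) + 2f(s_1) + ... + 2f(s_{9}) + f(s_10)].
Sum ≈ 10.84126.

10.84126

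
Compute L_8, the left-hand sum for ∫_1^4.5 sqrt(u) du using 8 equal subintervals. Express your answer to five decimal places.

5.44781

Δu = (4.5 − 1)/8 = 0.4375.
Left endpoints: 1, 1.4375, 1.875, 2.3125, 2.75, 3.1875, 3.625, 4.0625.
f(1) ≈ 1.00000, f(1.4375) ≈ 1.19896, f(1.875) ≈ 1.36931, f(2.3125) ≈ 1.52069, f(2.75) ≈ 1.65831, f(3.1875) ≈ 1.78536, f(3.625) ≈ 1.90394, f(4.0625) ≈ 2.01556.
Sum = Δu · [f(1) + f(1.4375) + f(1.875) + ...].
Sum ≈ 5.44781.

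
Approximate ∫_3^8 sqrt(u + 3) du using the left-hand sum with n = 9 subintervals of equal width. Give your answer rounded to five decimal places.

Δu = (8 − 3)/9 = 5/9.
Left endpoints: 3, 32/9, 37/9, 14/3, 47/9, 52/9, 19/3, 62/9, 67/9.
f(3) ≈ 2.44949, f(32/9) ≈ 2.56038, f(37/9) ≈ 2.66667, f(14/3) ≈ 2.76887, f(47/9) ≈ 2.86744, f(52/9) ≈ 2.96273, f(19/3) ≈ 3.05505, f(62/9) ≈ 3.14466, f(67/9) ≈ 3.23179.
Sum = Δu · [f(3) + f(32/9) + f(37/9) + ...].
Sum ≈ 14.28171.

14.28171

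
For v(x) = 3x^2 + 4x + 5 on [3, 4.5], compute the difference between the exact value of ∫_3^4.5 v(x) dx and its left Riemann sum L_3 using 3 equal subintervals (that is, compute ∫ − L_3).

9.75

Exact integral: ∫_3^4.5 v(x) dx = 94.125.
L_3 = 84.375.
Error = 94.125 − 84.375 = 9.75.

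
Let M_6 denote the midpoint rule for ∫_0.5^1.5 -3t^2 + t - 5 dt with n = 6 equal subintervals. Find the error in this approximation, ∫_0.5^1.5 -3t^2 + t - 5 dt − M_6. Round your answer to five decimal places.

Exact integral: ∫_0.5^1.5 f(t) dt = -7.25.
M_6 ≈ -7.2430556.
Error ≈ -7.25 − (-7.2430556) ≈ -0.00694.

-0.00694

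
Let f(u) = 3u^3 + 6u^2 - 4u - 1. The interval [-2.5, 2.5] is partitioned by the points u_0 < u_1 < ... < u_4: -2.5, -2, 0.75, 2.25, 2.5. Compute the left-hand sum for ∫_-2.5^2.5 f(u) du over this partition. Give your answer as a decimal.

Subinterval widths: 0.5, 2.75, 1.5, 0.25.
Left endpoints: -2.5, -2, 0.75, 2.25.
f(-2.5) = -0.375, f(-2) = 7, f(0.75) = 0.640625, f(2.25) = 54.546875.
Sum = Σ Δu_i · f(u_i).
Sum = 33.66015625.

33.66015625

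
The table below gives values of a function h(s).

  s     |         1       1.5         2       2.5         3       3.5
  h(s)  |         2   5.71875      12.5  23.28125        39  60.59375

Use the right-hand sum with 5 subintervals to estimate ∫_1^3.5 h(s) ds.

Δs = 0.5.
Sum = 0.5·[5.71875 + 12.5 + 23.28125 + 39 + 60.59375] = 70.546875.

70.546875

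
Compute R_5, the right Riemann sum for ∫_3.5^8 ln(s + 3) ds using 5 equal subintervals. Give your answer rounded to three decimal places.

9.943

Δs = (8 − 3.5)/5 = 0.9.
Right endpoints: 4.4, 5.3, 6.2, 7.1, 8.
f(4.4) ≈ 2.001, f(5.3) ≈ 2.116, f(6.2) ≈ 2.219, f(7.1) ≈ 2.313, f(8) ≈ 2.398.
Sum = Δs · [f(4.4) + f(5.3) + f(6.2) + f(7.1) + f(8)].
Sum ≈ 9.943.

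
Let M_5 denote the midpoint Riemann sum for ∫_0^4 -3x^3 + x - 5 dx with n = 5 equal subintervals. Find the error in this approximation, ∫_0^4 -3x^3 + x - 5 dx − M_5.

-3.84

Exact integral: ∫_0^4 f(x) dx = -204.
M_5 = -200.16.
Error = -204 − (-200.16) = -3.84.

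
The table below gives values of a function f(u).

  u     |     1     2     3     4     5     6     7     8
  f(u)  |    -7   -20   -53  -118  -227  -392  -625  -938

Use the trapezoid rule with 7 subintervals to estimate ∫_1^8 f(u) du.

-1907.5

Δu = 1.
T_7 = (1/2)·[(-7) + 2·(-20) + 2·(-53) + 2·(-118) + 2·(-227) + 2·(-392) + 2·(-625) + (-938)] = -1907.5.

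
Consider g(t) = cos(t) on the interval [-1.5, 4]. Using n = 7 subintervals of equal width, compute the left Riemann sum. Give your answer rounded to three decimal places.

0.513

Δt = (4 − (-1.5))/7 = 11/14.
Left endpoints: -1.5, -5/7, 1/14, 6/7, 23/14, 17/7, 45/14.
g(-1.5) ≈ 0.071, g(-5/7) ≈ 0.756, g(1/14) ≈ 0.997, g(6/7) ≈ 0.655, g(23/14) ≈ -0.072, g(17/7) ≈ -0.756, g(45/14) ≈ -0.997.
Sum = Δt · [g(-1.5) + g(-5/7) + g(1/14) + ...].
Sum ≈ 0.513.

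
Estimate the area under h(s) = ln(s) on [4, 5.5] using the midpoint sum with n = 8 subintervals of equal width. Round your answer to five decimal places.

2.33104

Δs = (5.5 − 4)/8 = 0.1875.
Midpoints: 4.09375, 4.28125, 4.46875, 4.65625, 4.84375, 5.03125, 5.21875, 5.40625.
h(4.09375) ≈ 1.40946, h(4.28125) ≈ 1.45425, h(4.46875) ≈ 1.49711, h(4.65625) ≈ 1.53821, h(4.84375) ≈ 1.57769, h(5.03125) ≈ 1.61567, h(5.21875) ≈ 1.65226, h(5.40625) ≈ 1.68756.
Sum = Δs · [h(4.09375) + h(4.28125) + h(4.46875) + ...].
Sum ≈ 2.33104.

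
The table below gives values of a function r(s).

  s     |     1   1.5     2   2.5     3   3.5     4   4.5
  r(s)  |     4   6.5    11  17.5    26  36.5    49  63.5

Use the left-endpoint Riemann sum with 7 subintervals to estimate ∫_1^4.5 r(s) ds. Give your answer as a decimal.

75.25

Δs = 0.5.
Sum = 0.5·[4 + 6.5 + 11 + 17.5 + 26 + 36.5 + 49] = 75.25.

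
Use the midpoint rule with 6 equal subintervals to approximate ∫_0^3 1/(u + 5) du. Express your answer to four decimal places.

0.4698

Δu = (3 − 0)/6 = 0.5.
Midpoints: 0.25, 0.75, 1.25, 1.75, 2.25, 2.75.
f(0.25) = 4/21, f(0.75) = 4/23, f(1.25) = 0.16, f(1.75) = 4/27, f(2.25) = 4/29, f(2.75) = 4/31.
Sum = Δu · [f(0.25) + f(0.75) + f(1.25) + ...].
Sum ≈ 0.4698.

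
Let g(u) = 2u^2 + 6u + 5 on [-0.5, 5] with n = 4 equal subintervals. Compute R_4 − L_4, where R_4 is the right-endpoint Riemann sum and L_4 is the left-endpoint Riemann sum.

113.4375

R_4 = 245.3515625.
L_4 = 131.9140625.
R_4 − L_4 = 113.4375.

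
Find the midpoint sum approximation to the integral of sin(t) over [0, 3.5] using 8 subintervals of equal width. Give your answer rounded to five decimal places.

Δt = (3.5 − 0)/8 = 0.4375.
Midpoints: 0.21875, 0.65625, 1.09375, 1.53125, 1.96875, 2.40625, 2.84375, 3.28125.
f(0.21875) ≈ 0.21701, f(0.65625) ≈ 0.61015, f(1.09375) ≈ 0.88835, f(1.53125) ≈ 0.99922, f(1.96875) ≈ 0.92186, f(2.40625) ≈ 0.67084, f(2.84375) ≈ 0.29346, f(3.28125) ≈ -0.13920.
Sum = Δt · [f(0.21875) + f(0.65625) + f(1.09375) + ...].
Sum ≈ 1.95199.

1.95199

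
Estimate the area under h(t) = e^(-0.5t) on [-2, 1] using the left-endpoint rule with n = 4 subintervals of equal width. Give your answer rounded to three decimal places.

5.065

Δt = (1 − (-2))/4 = 0.75.
Left endpoints: -2, -1.25, -0.5, 0.25.
h(-2) ≈ 2.718, h(-1.25) ≈ 1.868, h(-0.5) ≈ 1.284, h(0.25) ≈ 0.882.
Sum = Δt · [h(-2) + h(-1.25) + h(-0.5) + h(0.25)].
Sum ≈ 5.065.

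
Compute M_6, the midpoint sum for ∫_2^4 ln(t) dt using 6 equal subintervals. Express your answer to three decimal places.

Δt = (4 − 2)/6 = 1/3.
Midpoints: 13/6, 2.5, 17/6, 19/6, 3.5, 23/6.
f(13/6) ≈ 0.773, f(2.5) ≈ 0.916, f(17/6) ≈ 1.041, f(19/6) ≈ 1.153, f(3.5) ≈ 1.253, f(23/6) ≈ 1.344.
Sum = Δt · [f(13/6) + f(2.5) + f(17/6) + ...].
Sum ≈ 2.160.

2.160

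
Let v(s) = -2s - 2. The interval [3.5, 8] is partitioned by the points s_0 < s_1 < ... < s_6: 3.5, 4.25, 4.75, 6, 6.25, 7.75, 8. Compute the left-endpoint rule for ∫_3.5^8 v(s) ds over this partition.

Subinterval widths: 0.75, 0.5, 1.25, 0.25, 1.5, 0.25.
Left endpoints: 3.5, 4.25, 4.75, 6, 6.25, 7.75.
v(3.5) = -9, v(4.25) = -10.5, v(4.75) = -11.5, v(6) = -14, v(6.25) = -14.5, v(7.75) = -17.5.
Sum = Σ Δs_i · v(s_i).
Sum = -56.

-56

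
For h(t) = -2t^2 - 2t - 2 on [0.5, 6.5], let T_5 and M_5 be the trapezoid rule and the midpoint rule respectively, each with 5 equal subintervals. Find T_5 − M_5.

T_5 = -239.88.
M_5 = -235.56.
T_5 − M_5 = -4.32.

-4.32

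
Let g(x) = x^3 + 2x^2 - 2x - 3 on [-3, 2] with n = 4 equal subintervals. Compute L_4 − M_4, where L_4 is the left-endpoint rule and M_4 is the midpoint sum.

-8.3984375

L_4 = -11.640625.
M_4 = -3.2421875.
L_4 − M_4 = -8.3984375.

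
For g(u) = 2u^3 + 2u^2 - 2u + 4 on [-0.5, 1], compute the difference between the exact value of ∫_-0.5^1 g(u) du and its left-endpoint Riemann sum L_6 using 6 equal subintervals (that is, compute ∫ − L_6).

0.0390625

Exact integral: ∫_-0.5^1 g(u) du = 6.46875.
L_6 = 6.4296875.
Error = 6.46875 − 6.4296875 = 0.0390625.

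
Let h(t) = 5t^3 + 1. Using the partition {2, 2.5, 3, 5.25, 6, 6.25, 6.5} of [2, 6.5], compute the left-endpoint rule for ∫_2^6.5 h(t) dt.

1485.125

Subinterval widths: 0.5, 0.5, 2.25, 0.75, 0.25, 0.25.
Left endpoints: 2, 2.5, 3, 5.25, 6, 6.25.
h(2) = 41, h(2.5) = 79.125, h(3) = 136, h(5.25) = 724.515625, h(6) = 1081, h(6.25) = 1221.703125.
Sum = Σ Δt_i · h(t_i).
Sum = 1485.125.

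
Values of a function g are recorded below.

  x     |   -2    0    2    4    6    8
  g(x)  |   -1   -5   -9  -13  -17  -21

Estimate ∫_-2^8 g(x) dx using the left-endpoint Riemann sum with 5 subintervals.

-90

Δx = 2.
Sum = 2·[(-1) + (-5) + (-9) + (-13) + (-17)] = -90.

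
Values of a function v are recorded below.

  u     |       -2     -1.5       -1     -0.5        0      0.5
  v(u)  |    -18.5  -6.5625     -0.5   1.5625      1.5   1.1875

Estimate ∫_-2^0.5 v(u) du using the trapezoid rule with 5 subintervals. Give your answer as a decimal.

Δu = 0.5.
T_5 = (0.5/2)·[(-18.5) + 2·(-6.5625) + 2·(-0.5) + 2·1.5625 + 2·1.5 + 1.1875] = -6.328125.

-6.328125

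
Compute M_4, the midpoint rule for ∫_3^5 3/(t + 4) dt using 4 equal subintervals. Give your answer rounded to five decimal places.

Δt = (5 − 3)/4 = 0.5.
Midpoints: 3.25, 3.75, 4.25, 4.75.
f(3.25) = 12/29, f(3.75) = 12/31, f(4.25) = 4/11, f(4.75) = 12/35.
Sum = Δt · [f(3.25) + f(3.75) + f(4.25) + f(4.75)].
Sum ≈ 0.75369.

0.75369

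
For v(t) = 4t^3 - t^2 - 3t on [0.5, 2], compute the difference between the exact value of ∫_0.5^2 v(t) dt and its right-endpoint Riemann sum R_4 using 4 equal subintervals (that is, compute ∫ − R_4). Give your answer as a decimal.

Exact integral: ∫_0.5^2 v(t) dt = 7.6875.
R_4 = 12.5390625.
Error = 7.6875 − 12.5390625 = -4.8515625.

-4.8515625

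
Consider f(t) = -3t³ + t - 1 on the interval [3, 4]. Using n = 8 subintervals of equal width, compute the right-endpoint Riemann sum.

-135.70703125

Δt = (4 − 3)/8 = 0.125.
Right endpoints: 3.125, 3.25, 3.375, 3.5, 3.625, 3.75, 3.875, 4.
f(3.125) = -45787/512, f(3.25) = -100.734375, f(3.375) = -57833/512, f(3.5) = -126.125, f(3.625) = -71823/512, f(3.75) = -155.453125, f(3.875) = -87901/512, f(4) = -189.
Sum = Δt · [f(3.125) + f(3.25) + f(3.375) + ...].
Sum = -135.70703125.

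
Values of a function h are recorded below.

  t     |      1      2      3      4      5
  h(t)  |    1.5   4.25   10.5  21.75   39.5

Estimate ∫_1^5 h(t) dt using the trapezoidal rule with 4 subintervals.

Δt = 1.
T_4 = (1/2)·[1.5 + 2·4.25 + 2·10.5 + 2·21.75 + 39.5] = 57.

57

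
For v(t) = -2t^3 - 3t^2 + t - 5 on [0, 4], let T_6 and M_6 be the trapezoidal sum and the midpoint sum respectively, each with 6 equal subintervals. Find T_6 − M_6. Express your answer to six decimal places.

-6.666667

T_6 ≈ -208.44444444.
M_6 ≈ -201.77777778.
T_6 − M_6 ≈ -6.666667.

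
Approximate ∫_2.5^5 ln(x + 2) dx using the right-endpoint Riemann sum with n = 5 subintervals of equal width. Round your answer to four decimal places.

4.4618

Δx = (5 − 2.5)/5 = 0.5.
Right endpoints: 3, 3.5, 4, 4.5, 5.
f(3) ≈ 1.6094, f(3.5) ≈ 1.7047, f(4) ≈ 1.7918, f(4.5) ≈ 1.8718, f(5) ≈ 1.9459.
Sum = Δx · [f(3) + f(3.5) + f(4) + f(4.5) + f(5)].
Sum ≈ 4.4618.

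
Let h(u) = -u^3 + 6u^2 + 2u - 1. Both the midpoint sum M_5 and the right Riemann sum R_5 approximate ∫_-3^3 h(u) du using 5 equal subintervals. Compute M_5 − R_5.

12.24

M_5 = 97.68.
R_5 = 85.44.
M_5 − R_5 = 12.24.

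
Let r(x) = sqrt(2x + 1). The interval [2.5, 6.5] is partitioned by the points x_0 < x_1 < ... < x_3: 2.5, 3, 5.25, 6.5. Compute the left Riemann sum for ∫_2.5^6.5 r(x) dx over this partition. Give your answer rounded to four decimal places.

Subinterval widths: 0.5, 2.25, 1.25.
Left endpoints: 2.5, 3, 5.25.
r(2.5) ≈ 2.4495, r(3) ≈ 2.6458, r(5.25) ≈ 3.3912.
Sum = Σ Δx_i · r(x_i).
Sum ≈ 11.4166.

11.4166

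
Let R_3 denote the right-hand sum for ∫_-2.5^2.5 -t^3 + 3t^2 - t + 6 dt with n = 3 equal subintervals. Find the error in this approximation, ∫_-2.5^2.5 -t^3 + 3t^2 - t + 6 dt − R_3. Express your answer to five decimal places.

Exact integral: ∫_-2.5^2.5 f(t) dt = 61.25.
R_3 ≈ 37.9861111.
Error ≈ 61.25 − 37.9861111 ≈ 23.26389.

23.26389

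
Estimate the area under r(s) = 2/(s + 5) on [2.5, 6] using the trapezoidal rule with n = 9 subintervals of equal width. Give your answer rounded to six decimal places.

0.766224

Δs = (6 − 2.5)/9 = 7/18.
r(2.5) = 4/15, r(26/9) = 18/71, r(59/18) = 36/149, r(11/3) = 3/13, r(73/18) = 36/163, r(40/9) = 18/85, r(29/6) = 12/59, r(47/9) = 9/46, r(101/18) = 36/191, r(6) = 2/11.
T_9 = (Δs/2)·[r(s_0) + 2r(s_1) + ... + 2r(s_{8}) + r(s_9)].
Sum ≈ 0.766224.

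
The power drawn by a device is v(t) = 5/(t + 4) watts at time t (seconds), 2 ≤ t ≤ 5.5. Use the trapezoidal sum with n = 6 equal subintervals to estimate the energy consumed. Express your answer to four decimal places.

Δt = (5.5 − 2)/6 = 7/12.
v(2) = 5/6, v(31/12) = 60/79, v(19/6) = 30/43, v(3.75) = 20/31, v(13/3) = 0.6, v(59/12) = 60/107, v(5.5) = 10/19.
T_6 = (Δt/2)·[v(t_0) + 2v(t_1) + ... + 2v(t_{5}) + v(t_6)].
Sum ≈ 2.3000.

2.3000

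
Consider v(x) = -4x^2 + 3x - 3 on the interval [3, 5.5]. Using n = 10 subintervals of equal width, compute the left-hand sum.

-151.875

Δx = (5.5 − 3)/10 = 0.25.
Left endpoints: 3, 3.25, 3.5, 3.75, 4, 4.25, 4.5, 4.75, 5, 5.25.
v(3) = -30, v(3.25) = -35.5, v(3.5) = -41.5, v(3.75) = -48, v(4) = -55, v(4.25) = -62.5, v(4.5) = -70.5, v(4.75) = -79, v(5) = -88, v(5.25) = -97.5.
Sum = Δx · [v(3) + v(3.25) + v(3.5) + ...].
Sum = -151.875.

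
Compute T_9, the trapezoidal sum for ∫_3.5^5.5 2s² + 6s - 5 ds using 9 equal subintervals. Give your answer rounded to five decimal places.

126.36626

Δs = (5.5 − 3.5)/9 = 2/9.
f(3.5) = 40.5, f(67/18) = 7297/162, f(71/18) = 8065/162, f(25/6) = 985/18, f(79/18) = 9697/162, f(83/18) = 10561/162, f(29/6) = 1273/18, f(91/18) = 12385/162, f(95/18) = 13345/162, f(5.5) = 88.5.
T_9 = (Δs/2)·[f(s_0) + 2f(s_1) + ... + 2f(s_{8}) + f(s_9)].
Sum ≈ 126.36626.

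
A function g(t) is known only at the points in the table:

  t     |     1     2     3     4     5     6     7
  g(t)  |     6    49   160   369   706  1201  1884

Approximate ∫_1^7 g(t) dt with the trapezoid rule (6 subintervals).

3430

Δt = 1.
T_6 = (1/2)·[6 + 2·49 + 2·160 + 2·369 + 2·706 + 2·1201 + 1884] = 3430.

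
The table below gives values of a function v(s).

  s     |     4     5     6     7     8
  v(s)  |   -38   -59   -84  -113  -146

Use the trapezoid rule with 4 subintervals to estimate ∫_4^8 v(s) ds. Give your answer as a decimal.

Δs = 1.
T_4 = (1/2)·[(-38) + 2·(-59) + 2·(-84) + 2·(-113) + (-146)] = -348.

-348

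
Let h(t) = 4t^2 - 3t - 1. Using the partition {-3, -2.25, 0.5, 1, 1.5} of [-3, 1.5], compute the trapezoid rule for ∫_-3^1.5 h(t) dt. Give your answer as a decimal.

Subinterval widths: 0.75, 2.75, 0.5, 0.5.
h(-3) = 44, h(-2.25) = 26, h(0.5) = -1.5, h(1) = 0, h(1.5) = 3.5.
On each subinterval the trapezoid contributes (Δt_i/2)·[h(t_{i-1}) + h(t_i)].
Sum = 60.4375.

60.4375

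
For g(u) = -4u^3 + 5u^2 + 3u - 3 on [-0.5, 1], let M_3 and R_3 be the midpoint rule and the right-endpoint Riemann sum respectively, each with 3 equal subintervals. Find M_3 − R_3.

-1.125

M_3 = -2.5.
R_3 = -1.375.
M_3 − R_3 = -1.125.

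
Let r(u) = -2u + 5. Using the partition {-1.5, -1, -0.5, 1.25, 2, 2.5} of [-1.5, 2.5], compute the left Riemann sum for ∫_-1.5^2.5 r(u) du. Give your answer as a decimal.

20.375

Subinterval widths: 0.5, 0.5, 1.75, 0.75, 0.5.
Left endpoints: -1.5, -1, -0.5, 1.25, 2.
r(-1.5) = 8, r(-1) = 7, r(-0.5) = 6, r(1.25) = 2.5, r(2) = 1.
Sum = Σ Δu_i · r(u_i).
Sum = 20.375.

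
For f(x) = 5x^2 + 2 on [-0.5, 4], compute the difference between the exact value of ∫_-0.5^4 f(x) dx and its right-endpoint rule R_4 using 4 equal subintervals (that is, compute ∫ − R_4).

Exact integral: ∫_-0.5^4 f(x) dx = 115.875.
R_4 = 164.91796875.
Error = 115.875 − 164.91796875 = -49.04296875.

-49.04296875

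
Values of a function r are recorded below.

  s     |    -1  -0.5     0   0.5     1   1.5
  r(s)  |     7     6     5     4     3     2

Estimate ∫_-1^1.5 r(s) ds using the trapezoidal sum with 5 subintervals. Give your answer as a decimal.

Δs = 0.5.
T_5 = (0.5/2)·[7 + 2·6 + 2·5 + 2·4 + 2·3 + 2] = 11.25.

11.25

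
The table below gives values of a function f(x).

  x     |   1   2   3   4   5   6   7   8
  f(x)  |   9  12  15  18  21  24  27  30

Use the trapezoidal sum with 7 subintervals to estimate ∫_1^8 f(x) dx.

136.5

Δx = 1.
T_7 = (1/2)·[9 + 2·12 + 2·15 + 2·18 + 2·21 + 2·24 + 2·27 + 30] = 136.5.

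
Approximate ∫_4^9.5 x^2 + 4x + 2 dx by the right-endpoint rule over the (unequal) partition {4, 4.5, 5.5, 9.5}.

Subinterval widths: 0.5, 1, 4.
Right endpoints: 4.5, 5.5, 9.5.
f(4.5) = 40.25, f(5.5) = 54.25, f(9.5) = 130.25.
Sum = Σ Δx_i · f(x_i).
Sum = 595.375.

595.375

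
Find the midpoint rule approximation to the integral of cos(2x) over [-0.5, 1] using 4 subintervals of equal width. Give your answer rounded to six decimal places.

Δx = (1 − (-0.5))/4 = 0.375.
Midpoints: -0.3125, 0.0625, 0.4375, 0.8125.
f(-0.3125) ≈ 0.810963, f(0.0625) ≈ 0.992198, f(0.4375) ≈ 0.640997, f(0.8125) ≈ -0.054177.
Sum = Δx · [f(-0.3125) + f(0.0625) + f(0.4375) + f(0.8125)].
Sum ≈ 0.896243.

0.896243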